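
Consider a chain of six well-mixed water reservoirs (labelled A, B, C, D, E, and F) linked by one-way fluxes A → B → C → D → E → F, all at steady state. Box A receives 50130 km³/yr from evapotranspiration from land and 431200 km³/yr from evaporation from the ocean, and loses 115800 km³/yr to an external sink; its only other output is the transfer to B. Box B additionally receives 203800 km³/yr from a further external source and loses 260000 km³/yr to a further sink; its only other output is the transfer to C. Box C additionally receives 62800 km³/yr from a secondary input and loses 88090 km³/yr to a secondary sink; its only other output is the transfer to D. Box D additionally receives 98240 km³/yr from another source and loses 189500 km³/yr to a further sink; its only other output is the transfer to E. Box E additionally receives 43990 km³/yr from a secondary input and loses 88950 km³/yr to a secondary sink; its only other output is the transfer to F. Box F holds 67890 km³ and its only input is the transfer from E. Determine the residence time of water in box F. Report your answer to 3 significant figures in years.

Box A: F(A→B) = (50130 + 431200) − 115800 = 365530 km³/yr.
Box B: F(B→C) = (365530 + 203800) − 260000 = 309330 km³/yr.
Box C: F(C→D) = (309330 + 62800) − 88090 = 284040 km³/yr.
Box D: F(D→E) = (284040 + 98240) − 189500 = 192780 km³/yr.
Box E: F(E→F) = (192780 + 43990) − 88950 = 147820 km³/yr.
Box F throughput = its input = 147820 km³/yr; τ = 67890 / 147820 = 0.4593 yr.

0.459 yr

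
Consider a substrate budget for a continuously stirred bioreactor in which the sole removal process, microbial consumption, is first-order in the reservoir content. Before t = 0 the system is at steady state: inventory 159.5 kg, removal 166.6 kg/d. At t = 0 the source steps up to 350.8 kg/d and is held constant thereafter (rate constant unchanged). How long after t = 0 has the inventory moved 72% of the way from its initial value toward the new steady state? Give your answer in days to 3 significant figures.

τ = M₀/F₀ = 159.5/166.6 = 0.9574 d.
The remaining gap fraction is e^(−t/τ); 72% covered ⇒ e^(−t/τ) = 0.280.
t = −τ ln(0.280) = 0.9574 × 1.273 = 1.219 d.

1.22 d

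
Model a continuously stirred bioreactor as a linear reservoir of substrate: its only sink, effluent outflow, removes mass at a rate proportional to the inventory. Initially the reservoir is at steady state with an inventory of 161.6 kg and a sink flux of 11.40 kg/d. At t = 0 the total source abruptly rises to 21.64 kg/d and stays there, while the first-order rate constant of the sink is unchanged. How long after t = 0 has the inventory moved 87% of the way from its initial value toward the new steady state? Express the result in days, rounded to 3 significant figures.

28.9 d

τ = M₀/F₀ = 161.6/11.40 = 14.18 d.
The remaining gap fraction is e^(−t/τ); 87% covered ⇒ e^(−t/τ) = 0.130.
t = −τ ln(0.130) = 14.18 × 2.040 = 28.92 d.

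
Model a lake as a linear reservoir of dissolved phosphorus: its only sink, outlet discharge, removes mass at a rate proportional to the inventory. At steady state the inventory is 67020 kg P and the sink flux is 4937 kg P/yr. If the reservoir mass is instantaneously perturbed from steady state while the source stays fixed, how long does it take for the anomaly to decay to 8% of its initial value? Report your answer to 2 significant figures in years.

For a linear reservoir the anomaly decays as exp(−t/τ) with τ = M/F = 67020/4937 = 13.58 yr.
exp(−t/τ) = 0.08 ⇒ t = −τ ln(0.08) = 13.58 × 2.526 = 34.29 yr.

34 yr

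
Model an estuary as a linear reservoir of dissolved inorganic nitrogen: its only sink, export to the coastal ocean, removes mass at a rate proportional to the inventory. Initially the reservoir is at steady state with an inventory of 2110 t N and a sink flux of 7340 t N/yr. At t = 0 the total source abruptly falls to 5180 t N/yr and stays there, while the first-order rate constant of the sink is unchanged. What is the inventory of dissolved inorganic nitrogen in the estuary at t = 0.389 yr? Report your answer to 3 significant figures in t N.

1650 t N

Residence time τ = M₀/F₀ = 0.2875 yr. The eventual steady state is M_∞ = M₀·(F₁/F₀) = 2110 × 5180/7340 = 1489.1 t N.
The anomaly ΔM(t) = M(t) − M_∞ decays as ΔM₀·e^(−t/τ) with ΔM₀ = 2110 − 1489.1 = 620.9 t N.
At t = 0.389 yr, e^(−t/τ) = e^(−1.353) = 0.2584, so ΔM = 160.5 t N and M = 1489.1 + 160.5 = 1649.5 t N.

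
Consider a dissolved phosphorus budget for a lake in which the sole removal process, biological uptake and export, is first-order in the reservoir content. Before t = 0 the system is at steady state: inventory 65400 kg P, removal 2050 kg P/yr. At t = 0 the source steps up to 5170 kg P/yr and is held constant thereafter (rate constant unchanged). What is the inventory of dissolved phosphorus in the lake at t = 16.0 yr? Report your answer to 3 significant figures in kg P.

τ = M₀/F₀ = 65400/2050 = 31.90 yr; rate constant k = 1/τ.
New steady state M_∞ = F₁/k = F₁·τ = 5170 × 31.90 = 164940 kg P.
M(t) = M_∞ + (M₀ − M_∞)·e^(−t/τ); t/τ = 16.0/31.90 = 0.5015, so e^(−t/τ) = 0.6056.
M(t) = 164940 − 99540 × 0.6056 = 104660 kg P.

105000 kg P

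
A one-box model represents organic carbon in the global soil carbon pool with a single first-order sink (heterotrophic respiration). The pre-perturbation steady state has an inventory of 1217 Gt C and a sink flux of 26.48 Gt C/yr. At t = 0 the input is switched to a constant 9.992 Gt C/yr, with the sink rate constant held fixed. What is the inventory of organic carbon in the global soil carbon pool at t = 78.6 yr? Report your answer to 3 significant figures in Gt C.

Residence time τ = M₀/F₀ = 45.96 yr. The eventual steady state is M_∞ = M₀·(F₁/F₀) = 1217 × 9.992/26.48 = 459.22 Gt C.
The anomaly ΔM(t) = M(t) − M_∞ decays as ΔM₀·e^(−t/τ) with ΔM₀ = 1217 − 459.22 = 757.8 Gt C.
At t = 78.6 yr, e^(−t/τ) = e^(−1.710) = 0.1808, so ΔM = 137.0 Gt C and M = 459.22 + 137.0 = 596.25 Gt C.

596 Gt C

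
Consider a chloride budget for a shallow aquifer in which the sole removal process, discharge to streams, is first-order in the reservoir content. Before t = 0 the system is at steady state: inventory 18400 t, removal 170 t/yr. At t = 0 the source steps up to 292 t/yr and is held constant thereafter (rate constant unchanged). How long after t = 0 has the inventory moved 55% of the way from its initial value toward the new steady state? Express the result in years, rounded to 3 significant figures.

τ = M₀/F₀ = 18400/170 = 108.2 yr.
The remaining gap fraction is e^(−t/τ); 55% covered ⇒ e^(−t/τ) = 0.450.
t = −τ ln(0.450) = 108.2 × 0.7985 = 86.43 yr.

86.4 yr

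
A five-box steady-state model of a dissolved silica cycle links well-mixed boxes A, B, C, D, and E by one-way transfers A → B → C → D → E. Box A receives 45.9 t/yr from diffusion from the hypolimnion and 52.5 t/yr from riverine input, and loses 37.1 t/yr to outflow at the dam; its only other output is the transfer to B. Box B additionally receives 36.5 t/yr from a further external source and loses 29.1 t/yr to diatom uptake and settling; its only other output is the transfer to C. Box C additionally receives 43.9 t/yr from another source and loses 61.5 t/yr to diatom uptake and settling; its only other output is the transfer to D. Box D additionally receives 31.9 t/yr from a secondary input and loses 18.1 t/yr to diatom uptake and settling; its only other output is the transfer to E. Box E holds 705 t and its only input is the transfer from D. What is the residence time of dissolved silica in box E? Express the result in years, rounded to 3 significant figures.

Box A: F(A→B) = (45.9 + 52.5) − 37.1 = 61.300 t/yr.
Box B: F(B→C) = (61.300 + 36.5) − 29.1 = 68.700 t/yr.
Box C: F(C→D) = (68.700 + 43.9) − 61.5 = 51.100 t/yr.
Box D: F(D→E) = (51.100 + 31.9) − 18.1 = 64.900 t/yr.
Box E throughput = its input = 64.900 t/yr; τ = 705 / 64.900 = 10.86 yr.

10.9 yr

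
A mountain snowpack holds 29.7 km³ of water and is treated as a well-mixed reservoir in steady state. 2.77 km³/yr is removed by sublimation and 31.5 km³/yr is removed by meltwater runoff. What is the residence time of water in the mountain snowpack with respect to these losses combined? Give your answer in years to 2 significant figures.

0.87 yr

Total removal = 2.770 + 31.50 = 34.270 km³/yr.
τ = M / ΣF_out = 29.7 / 34.270 = 0.8666 yr.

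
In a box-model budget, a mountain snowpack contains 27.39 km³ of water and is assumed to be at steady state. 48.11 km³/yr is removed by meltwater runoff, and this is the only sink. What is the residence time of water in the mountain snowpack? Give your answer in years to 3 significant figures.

τ = M / F = 27.39 / 48.11 = 0.5693 yr.

0.569 yr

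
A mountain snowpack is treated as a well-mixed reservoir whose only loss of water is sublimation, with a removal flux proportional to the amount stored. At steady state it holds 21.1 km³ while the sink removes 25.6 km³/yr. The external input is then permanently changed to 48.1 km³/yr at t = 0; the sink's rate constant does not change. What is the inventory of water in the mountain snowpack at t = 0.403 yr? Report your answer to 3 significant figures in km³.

τ = M₀/F₀ = 21.1/25.6 = 0.8242 yr; rate constant k = 1/τ.
New steady state M_∞ = F₁/k = F₁·τ = 48.1 × 0.8242 = 39.645 km³.
M(t) = M_∞ + (M₀ − M_∞)·e^(−t/τ); t/τ = 0.403/0.8242 = 0.4889, so e^(−t/τ) = 0.6133.
M(t) = 39.645 − 18.54 × 0.6133 = 28.272 km³.

28.3 km³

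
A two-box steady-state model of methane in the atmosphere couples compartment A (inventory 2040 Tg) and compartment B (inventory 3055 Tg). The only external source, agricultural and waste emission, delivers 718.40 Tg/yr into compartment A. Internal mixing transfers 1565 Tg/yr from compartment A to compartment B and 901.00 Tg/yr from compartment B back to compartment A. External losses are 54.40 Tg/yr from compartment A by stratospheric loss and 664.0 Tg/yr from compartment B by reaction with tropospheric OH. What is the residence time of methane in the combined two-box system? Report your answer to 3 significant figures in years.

7.09 yr

Treat the two boxes together as one reservoir: the mixing fluxes between them are internal recycling, so τ = ΣM / Σ(external losses).
M_total = 2040 + 3055 = 5095.0 Tg.
ΣF_external_out = 54.40 + 664.0 = 718.40 Tg/yr.
τ = M_total / ΣF_ext = 5095.0 / 718.40 = 7.092 yr.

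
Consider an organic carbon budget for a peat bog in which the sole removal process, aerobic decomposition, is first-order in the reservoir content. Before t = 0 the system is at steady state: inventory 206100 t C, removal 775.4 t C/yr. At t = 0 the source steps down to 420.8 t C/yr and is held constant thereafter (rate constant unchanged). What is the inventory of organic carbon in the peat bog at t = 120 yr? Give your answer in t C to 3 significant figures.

172000 t C

Residence time τ = M₀/F₀ = 265.8 yr. The eventual steady state is M_∞ = M₀·(F₁/F₀) = 206100 × 420.8/775.4 = 111850 t C.
The anomaly ΔM(t) = M(t) − M_∞ decays as ΔM₀·e^(−t/τ) with ΔM₀ = 206100 − 111850 = 94250 t C.
At t = 120 yr, e^(−t/τ) = e^(−0.4515) = 0.6367, so ΔM = 60010 t C and M = 111850 + 60010 = 171860 t C.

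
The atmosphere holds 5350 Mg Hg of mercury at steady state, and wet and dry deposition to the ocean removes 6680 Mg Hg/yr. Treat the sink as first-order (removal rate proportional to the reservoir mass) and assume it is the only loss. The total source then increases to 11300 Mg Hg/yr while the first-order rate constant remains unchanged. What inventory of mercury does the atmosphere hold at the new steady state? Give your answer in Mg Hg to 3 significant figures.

Rate constant k = F/M = 6680 / 5350 = 1.249 yr⁻¹.
At the new steady state, source = k·M_new ⇒ M_new = 11300 / 1.249 = 9050 Mg Hg.
(Equivalently M_new = M × F_new/F_old = 5350 × 11300/6680.)

9050 Mg Hg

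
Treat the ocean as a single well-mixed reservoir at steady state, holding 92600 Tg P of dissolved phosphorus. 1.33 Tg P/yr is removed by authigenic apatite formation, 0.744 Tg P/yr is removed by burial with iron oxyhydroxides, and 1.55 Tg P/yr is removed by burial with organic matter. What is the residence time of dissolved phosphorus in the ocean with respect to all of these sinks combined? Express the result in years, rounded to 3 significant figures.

25600 yr

Total removal flux = 1.33 + 0.744 + 1.55 = 3.6240 Tg P/yr.
τ = M / ΣF_out = 92600 / 3.6240 = 25550 yr.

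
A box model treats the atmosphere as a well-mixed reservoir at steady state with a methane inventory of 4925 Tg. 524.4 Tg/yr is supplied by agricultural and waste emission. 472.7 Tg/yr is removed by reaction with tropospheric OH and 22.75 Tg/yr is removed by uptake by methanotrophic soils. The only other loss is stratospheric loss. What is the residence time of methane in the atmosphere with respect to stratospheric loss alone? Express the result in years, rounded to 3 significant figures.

170 yr

At steady state ΣF_in = ΣF_out.
ΣF_in = 524.40 Tg/yr.
Stratospheric loss flux = ΣF_in − (472.7 + 22.75) = 524.40 − 495.4 = 28.95 Tg/yr.
τ = M / F = 4925 / 28.95 = 170.1 yr.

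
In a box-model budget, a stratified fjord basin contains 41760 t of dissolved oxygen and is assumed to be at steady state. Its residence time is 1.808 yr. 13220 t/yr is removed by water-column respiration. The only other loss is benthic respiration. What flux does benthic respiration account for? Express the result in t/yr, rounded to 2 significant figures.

9900 t/yr

Total removal F = M/τ = 41760 / 1.808 = 23100 t/yr.
Benthic respiration = F − (13220) = 23100 − 13220 = 9877 t/yr.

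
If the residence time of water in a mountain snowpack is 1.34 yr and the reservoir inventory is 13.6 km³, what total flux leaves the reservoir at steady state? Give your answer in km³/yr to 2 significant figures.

10 km³/yr

F = M / τ = 13.6 / 1.34 = 10.15 km³/yr.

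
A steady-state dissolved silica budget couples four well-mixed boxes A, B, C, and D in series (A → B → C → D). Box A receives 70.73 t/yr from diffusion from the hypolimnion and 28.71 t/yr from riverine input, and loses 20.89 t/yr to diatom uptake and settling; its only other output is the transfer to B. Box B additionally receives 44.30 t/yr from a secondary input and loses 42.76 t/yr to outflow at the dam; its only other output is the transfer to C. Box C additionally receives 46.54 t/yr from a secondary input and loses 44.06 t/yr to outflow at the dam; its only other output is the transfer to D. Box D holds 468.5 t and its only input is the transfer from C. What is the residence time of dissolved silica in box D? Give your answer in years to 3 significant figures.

Box A: F(A→B) = (70.73 + 28.71) − 20.89 = 78.550 t/yr.
Box B: F(B→C) = (78.550 + 44.30) − 42.76 = 80.090 t/yr.
Box C: F(C→D) = (80.090 + 46.54) − 44.06 = 82.570 t/yr.
Box D throughput = its input = 82.570 t/yr; τ = 468.5 / 82.570 = 5.674 yr.

5.67 yr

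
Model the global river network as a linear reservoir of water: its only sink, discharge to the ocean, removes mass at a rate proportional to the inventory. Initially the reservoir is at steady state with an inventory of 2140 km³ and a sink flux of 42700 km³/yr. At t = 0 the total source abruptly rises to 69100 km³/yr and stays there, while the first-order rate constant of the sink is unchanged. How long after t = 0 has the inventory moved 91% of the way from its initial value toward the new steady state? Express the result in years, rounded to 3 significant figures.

τ = M₀/F₀ = 2140/42700 = 0.05012 yr.
The remaining gap fraction is e^(−t/τ); 91% covered ⇒ e^(−t/τ) = 0.0900.
t = −τ ln(0.0900) = 0.05012 × 2.408 = 0.1207 yr.

0.121 yr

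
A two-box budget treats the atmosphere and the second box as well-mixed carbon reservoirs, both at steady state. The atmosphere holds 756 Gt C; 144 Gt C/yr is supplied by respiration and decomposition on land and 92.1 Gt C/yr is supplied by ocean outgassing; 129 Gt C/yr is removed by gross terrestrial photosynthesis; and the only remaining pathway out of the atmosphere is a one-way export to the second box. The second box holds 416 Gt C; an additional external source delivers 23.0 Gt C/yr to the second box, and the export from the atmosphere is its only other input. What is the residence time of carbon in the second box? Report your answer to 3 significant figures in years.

Balance the atmosphere: ΣF_in = 144 + 92.1 = 236.10 Gt C/yr.
Export to the second box = ΣF_in − (129) = 107.10 Gt C/yr.
Total input to the second box = 107.10 + 23.0 = 130.10 Gt C/yr; at steady state this equals its total output.
τ = M / F = 416 / 130.10 = 3.198 yr.

3.20 yr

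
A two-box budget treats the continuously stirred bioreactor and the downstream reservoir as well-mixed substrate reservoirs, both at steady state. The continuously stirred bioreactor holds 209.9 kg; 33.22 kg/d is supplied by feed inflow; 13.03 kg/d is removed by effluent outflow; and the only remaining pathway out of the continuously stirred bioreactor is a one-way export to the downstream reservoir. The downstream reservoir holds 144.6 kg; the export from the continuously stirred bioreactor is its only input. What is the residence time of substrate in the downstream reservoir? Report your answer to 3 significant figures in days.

7.16 d

Balance the continuously stirred bioreactor: ΣF_in = 33.220 kg/d.
Export to the downstream reservoir = ΣF_in − (13.03) = 20.190 kg/d.
At steady state the output of the downstream reservoir equals its input, 20.190 kg/d.
τ = M / F = 144.6 / 20.190 = 7.162 d.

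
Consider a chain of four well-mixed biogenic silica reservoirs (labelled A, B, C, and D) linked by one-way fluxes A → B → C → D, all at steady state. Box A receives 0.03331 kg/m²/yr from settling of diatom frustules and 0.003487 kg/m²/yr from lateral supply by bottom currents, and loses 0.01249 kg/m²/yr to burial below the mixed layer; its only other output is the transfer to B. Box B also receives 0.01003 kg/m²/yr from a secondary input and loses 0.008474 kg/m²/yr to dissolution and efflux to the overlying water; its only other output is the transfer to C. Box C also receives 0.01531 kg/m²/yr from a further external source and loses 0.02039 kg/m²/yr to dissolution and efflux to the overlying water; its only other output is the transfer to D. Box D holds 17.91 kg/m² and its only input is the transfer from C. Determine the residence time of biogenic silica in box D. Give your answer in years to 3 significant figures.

Box A: F(A→B) = (0.03331 + 0.003487) − 0.01249 = 0.024307 kg/m²/yr.
Box B: F(B→C) = (0.024307 + 0.01003) − 0.008474 = 0.025863 kg/m²/yr.
Box C: F(C→D) = (0.025863 + 0.01531) − 0.02039 = 0.020783 kg/m²/yr.
Box D throughput = its input = 0.020783 kg/m²/yr; τ = 17.91 / 0.020783 = 861.8 yr.

862 yr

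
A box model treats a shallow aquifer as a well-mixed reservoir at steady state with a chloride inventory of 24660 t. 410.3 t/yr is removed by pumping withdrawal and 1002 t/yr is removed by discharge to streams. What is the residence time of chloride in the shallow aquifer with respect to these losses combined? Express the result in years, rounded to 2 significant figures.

17 yr

Total removal = 410.3 + 1002 = 1412.3 t/yr.
τ = M / ΣF_out = 24660 / 1412.3 = 17.46 yr.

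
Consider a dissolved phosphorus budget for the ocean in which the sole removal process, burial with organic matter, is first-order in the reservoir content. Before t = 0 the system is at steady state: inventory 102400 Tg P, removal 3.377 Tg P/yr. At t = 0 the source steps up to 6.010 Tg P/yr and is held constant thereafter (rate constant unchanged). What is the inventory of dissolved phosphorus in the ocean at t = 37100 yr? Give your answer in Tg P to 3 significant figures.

159000 Tg P

Residence time τ = M₀/F₀ = 30320 yr. The eventual steady state is M_∞ = M₀·(F₁/F₀) = 102400 × 6.010/3.377 = 182240 Tg P.
The anomaly ΔM(t) = M(t) − M_∞ decays as ΔM₀·e^(−t/τ) with ΔM₀ = 102400 − 182240 = −79840 Tg P.
At t = 37100 yr, e^(−t/τ) = e^(−1.224) = 0.2942, so ΔM = −23490 Tg P and M = 182240 − 23490 = 158750 Tg P.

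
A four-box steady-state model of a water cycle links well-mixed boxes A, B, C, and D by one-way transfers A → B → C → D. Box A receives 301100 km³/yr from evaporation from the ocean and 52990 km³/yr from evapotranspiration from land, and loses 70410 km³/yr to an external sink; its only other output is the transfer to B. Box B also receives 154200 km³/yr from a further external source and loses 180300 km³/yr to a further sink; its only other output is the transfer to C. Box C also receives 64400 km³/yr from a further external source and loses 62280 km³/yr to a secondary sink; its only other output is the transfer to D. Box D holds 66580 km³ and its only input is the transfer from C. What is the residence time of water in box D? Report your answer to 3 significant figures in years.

Box A: F(A→B) = (301100 + 52990) − 70410 = 283680 km³/yr.
Box B: F(B→C) = (283680 + 154200) − 180300 = 257580 km³/yr.
Box C: F(C→D) = (257580 + 64400) − 62280 = 259700 km³/yr.
Box D throughput = its input = 259700 km³/yr; τ = 66580 / 259700 = 0.2564 yr.

0.256 yr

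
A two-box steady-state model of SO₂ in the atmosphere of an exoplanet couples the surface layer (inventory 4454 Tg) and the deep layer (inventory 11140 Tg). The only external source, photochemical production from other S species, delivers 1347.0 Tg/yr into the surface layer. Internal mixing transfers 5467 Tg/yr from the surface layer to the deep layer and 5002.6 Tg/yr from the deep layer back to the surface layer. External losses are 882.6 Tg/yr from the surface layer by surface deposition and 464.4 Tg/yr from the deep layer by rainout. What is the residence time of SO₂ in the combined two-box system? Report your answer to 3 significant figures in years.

11.6 yr

Residence time in the combined system uses the total inventory and the total *external* removal — internal exchanges between the two boxes cancel.
M_total = 4454 + 11140 = 15594 Tg.
ΣF_external_out = 882.6 + 464.4 = 1347.0 Tg/yr.
τ = M_total / ΣF_ext = 15594 / 1347.0 = 11.58 yr.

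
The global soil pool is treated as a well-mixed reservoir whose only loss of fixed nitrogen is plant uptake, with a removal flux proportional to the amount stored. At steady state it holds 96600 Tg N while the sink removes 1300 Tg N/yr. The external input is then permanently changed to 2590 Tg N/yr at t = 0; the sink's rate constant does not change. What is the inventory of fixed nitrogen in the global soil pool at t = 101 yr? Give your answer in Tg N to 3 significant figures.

168000 Tg N

The sink rate constant is k = F₀/M₀ = 1300/96600 = 0.01346 yr⁻¹.
Solving dM/dt = F₁ − kM with M(0) = M₀ gives M(t) = F₁/k + (M₀ − F₁/k)·e^(−kt).
F₁/k = 2590/0.01346 = 192460 Tg N; kt = 0.01346 × 101 = 1.359, e^(−kt) = 0.2569.
M(101) = 192460 + (96600 − 192460) × 0.2569 = 192460 − 24620 = 167830 Tg N.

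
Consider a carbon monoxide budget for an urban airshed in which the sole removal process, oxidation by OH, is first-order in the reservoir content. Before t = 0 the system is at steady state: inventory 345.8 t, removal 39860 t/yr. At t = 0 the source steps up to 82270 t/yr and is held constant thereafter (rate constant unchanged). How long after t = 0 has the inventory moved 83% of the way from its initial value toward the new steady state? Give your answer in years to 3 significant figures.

0.0154 yr

τ = M₀/F₀ = 345.8/39860 = 0.008675 yr.
The remaining gap fraction is e^(−t/τ); 83% covered ⇒ e^(−t/τ) = 0.170.
t = −τ ln(0.170) = 0.008675 × 1.772 = 0.01537 yr.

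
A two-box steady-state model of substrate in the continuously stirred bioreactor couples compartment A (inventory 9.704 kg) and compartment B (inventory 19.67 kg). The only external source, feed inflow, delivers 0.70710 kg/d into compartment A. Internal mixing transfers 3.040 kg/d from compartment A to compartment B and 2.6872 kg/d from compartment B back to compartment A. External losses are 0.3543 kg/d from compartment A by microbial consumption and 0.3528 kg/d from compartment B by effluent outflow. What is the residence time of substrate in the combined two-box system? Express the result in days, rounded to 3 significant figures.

41.5 d

Residence time in the combined system uses the total inventory and the total *external* removal — internal exchanges between the two boxes cancel.
M_total = 9.704 + 19.67 = 29.374 kg.
ΣF_external_out = 0.3543 + 0.3528 = 0.70710 kg/d.
τ = M_total / ΣF_ext = 29.374 / 0.70710 = 41.54 d.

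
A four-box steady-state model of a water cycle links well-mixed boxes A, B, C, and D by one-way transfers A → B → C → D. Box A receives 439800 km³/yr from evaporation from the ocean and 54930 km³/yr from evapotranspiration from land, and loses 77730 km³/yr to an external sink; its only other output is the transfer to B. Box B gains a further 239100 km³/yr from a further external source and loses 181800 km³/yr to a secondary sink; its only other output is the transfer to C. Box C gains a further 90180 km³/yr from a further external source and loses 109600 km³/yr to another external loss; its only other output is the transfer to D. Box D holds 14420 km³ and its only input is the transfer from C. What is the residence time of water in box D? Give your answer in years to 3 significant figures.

0.0317 yr

Box A: F(A→B) = (439800 + 54930) − 77730 = 417000 km³/yr.
Box B: F(B→C) = (417000 + 239100) − 181800 = 474300 km³/yr.
Box C: F(C→D) = (474300 + 90180) − 109600 = 454880 km³/yr.
Box D throughput = its input = 454880 km³/yr; τ = 14420 / 454880 = 0.03170 yr.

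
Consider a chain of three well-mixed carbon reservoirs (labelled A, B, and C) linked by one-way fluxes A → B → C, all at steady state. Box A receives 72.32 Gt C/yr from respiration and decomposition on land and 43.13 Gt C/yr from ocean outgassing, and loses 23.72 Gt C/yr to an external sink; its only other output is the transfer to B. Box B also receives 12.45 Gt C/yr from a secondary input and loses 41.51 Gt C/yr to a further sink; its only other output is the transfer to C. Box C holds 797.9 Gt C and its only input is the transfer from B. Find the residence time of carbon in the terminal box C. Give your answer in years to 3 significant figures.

Box A: F(A→B) = (72.32 + 43.13) − 23.72 = 91.730 Gt C/yr.
Box B: F(B→C) = (91.730 + 12.45) − 41.51 = 62.670 Gt C/yr.
Box C throughput = its input = 62.670 Gt C/yr; τ = 797.9 / 62.670 = 12.73 yr.

12.7 yr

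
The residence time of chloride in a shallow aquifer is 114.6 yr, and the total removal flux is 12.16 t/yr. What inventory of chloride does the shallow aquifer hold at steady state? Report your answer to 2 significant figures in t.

1400 t

τ = M/F ⇒ M = τ × F = 114.6 × 12.16 = 1394 t.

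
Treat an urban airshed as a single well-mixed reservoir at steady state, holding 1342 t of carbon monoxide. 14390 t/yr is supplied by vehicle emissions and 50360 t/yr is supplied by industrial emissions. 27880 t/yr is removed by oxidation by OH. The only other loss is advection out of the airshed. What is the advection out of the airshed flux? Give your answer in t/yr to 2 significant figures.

37000 t/yr

At steady state ΣF_in = ΣF_out.
ΣF_in = 14390 + 50360 = 64750 t/yr.
Advection out of the airshed flux = ΣF_in − (27880) = 64750 − 27880 = 36870 t/yr.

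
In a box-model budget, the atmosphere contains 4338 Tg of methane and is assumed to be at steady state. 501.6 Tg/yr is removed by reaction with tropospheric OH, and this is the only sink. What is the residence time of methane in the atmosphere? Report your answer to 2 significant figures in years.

8.6 yr

τ = M / F = 4338 / 501.6 = 8.648 yr.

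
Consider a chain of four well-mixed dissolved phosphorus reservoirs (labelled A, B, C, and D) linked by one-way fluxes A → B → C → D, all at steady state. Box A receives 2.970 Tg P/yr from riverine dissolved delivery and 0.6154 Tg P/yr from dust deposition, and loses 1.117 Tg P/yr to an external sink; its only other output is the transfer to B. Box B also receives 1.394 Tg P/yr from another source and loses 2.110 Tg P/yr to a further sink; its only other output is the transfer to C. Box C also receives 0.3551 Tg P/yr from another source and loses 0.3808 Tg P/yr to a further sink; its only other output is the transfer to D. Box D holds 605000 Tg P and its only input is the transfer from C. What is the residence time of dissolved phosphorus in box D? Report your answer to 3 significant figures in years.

Box A: F(A→B) = (2.970 + 0.6154) − 1.117 = 2.4684 Tg P/yr.
Box B: F(B→C) = (2.4684 + 1.394) − 2.110 = 1.7524 Tg P/yr.
Box C: F(C→D) = (1.7524 + 0.3551) − 0.3808 = 1.7267 Tg P/yr.
Box D throughput = its input = 1.7267 Tg P/yr; τ = 605000 / 1.7267 = 350400 yr.

350000 yr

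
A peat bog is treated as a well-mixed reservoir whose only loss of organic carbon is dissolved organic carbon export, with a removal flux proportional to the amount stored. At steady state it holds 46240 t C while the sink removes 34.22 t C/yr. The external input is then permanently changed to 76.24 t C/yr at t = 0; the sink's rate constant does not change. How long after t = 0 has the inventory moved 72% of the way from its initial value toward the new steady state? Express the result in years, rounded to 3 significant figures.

τ = M₀/F₀ = 46240/34.22 = 1351 yr.
The remaining gap fraction is e^(−t/τ); 72% covered ⇒ e^(−t/τ) = 0.280.
t = −τ ln(0.280) = 1351 × 1.273 = 1720 yr.

1720 yr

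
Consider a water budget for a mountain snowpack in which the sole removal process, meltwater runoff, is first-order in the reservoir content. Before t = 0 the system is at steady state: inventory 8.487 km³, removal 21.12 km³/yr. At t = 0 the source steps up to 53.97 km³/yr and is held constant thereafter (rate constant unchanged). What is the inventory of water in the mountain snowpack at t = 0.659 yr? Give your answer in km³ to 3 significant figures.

τ = M₀/F₀ = 8.487/21.12 = 0.4018 yr; rate constant k = 1/τ.
New steady state M_∞ = F₁/k = F₁·τ = 53.97 × 0.4018 = 21.688 km³.
M(t) = M_∞ + (M₀ − M_∞)·e^(−t/τ); t/τ = 0.659/0.4018 = 1.640, so e^(−t/τ) = 0.1940.
M(t) = 21.688 − 13.20 × 0.1940 = 19.127 km³.

19.1 km³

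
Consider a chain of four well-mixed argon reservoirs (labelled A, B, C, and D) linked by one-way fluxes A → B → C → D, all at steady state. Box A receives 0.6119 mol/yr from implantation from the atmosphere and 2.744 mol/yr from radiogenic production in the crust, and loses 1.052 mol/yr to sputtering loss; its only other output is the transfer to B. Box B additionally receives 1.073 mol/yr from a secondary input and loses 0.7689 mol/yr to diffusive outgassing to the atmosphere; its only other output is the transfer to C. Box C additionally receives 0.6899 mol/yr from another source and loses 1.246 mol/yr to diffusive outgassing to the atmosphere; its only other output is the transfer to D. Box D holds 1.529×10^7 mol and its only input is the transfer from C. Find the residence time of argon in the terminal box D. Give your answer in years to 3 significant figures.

Box A: F(A→B) = (0.6119 + 2.744) − 1.052 = 2.3039 mol/yr.
Box B: F(B→C) = (2.3039 + 1.073) − 0.7689 = 2.6080 mol/yr.
Box C: F(C→D) = (2.6080 + 0.6899) − 1.246 = 2.0519 mol/yr.
Box D throughput = its input = 2.0519 mol/yr; τ = 1.529×10^7 / 2.0519 = 7.452×10^6 yr.

7.45×10^6 yr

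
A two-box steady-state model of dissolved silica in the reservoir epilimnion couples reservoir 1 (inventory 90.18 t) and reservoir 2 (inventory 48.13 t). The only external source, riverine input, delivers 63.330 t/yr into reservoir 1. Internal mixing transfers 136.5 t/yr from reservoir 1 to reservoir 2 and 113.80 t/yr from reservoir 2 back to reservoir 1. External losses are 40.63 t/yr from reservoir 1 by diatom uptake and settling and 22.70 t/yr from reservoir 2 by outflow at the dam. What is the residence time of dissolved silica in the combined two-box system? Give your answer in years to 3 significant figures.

2.18 yr

For the system as a whole, the A↔B exchange is internal and contributes nothing to the throughput; only the external sinks remove mass.
M_total = 90.18 + 48.13 = 138.31 t.
ΣF_external_out = 40.63 + 22.70 = 63.330 t/yr.
τ = M_total / ΣF_ext = 138.31 / 63.330 = 2.184 yr.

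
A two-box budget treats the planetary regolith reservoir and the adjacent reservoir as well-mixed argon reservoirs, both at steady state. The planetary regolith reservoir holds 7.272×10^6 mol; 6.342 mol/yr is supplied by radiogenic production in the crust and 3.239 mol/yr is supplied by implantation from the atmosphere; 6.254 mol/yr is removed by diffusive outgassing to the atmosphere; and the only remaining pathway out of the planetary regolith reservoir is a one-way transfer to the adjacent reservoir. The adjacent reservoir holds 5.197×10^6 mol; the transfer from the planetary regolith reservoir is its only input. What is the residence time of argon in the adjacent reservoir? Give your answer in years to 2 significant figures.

1.6×10^6 yr

Balance the planetary regolith reservoir: ΣF_in = 6.342 + 3.239 = 9.5810 mol/yr.
Transfer to the adjacent reservoir = ΣF_in − (6.254) = 3.3270 mol/yr.
At steady state the output of the adjacent reservoir equals its input, 3.3270 mol/yr.
τ = M / F = 5.197×10^6 / 3.3270 = 1.562×10^6 yr.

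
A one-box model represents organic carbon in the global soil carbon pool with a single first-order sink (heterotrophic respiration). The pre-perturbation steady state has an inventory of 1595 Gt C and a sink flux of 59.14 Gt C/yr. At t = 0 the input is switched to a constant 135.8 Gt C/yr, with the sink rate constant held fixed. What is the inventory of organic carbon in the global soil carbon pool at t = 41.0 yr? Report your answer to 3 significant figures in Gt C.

3210 Gt C

Residence time τ = M₀/F₀ = 26.97 yr. The eventual steady state is M_∞ = M₀·(F₁/F₀) = 1595 × 135.8/59.14 = 3662.5 Gt C.
The anomaly ΔM(t) = M(t) − M_∞ decays as ΔM₀·e^(−t/τ) with ΔM₀ = 1595 − 3662.5 = −2068 Gt C.
At t = 41.0 yr, e^(−t/τ) = e^(−1.520) = 0.2187, so ΔM = −452.1 Gt C and M = 3662.5 − 452.1 = 3210.4 Gt C.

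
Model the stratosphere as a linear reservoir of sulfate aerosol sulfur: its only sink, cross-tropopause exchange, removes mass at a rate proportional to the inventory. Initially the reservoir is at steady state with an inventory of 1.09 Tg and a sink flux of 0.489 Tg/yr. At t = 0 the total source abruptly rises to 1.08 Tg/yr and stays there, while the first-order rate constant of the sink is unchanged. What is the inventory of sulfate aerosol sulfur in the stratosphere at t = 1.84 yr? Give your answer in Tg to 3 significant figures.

1.83 Tg

τ = M₀/F₀ = 1.09/0.489 = 2.229 yr; rate constant k = 1/τ.
New steady state M_∞ = F₁/k = F₁·τ = 1.08 × 2.229 = 2.4074 Tg.
M(t) = M_∞ + (M₀ − M_∞)·e^(−t/τ); t/τ = 1.84/2.229 = 0.8255, so e^(−t/τ) = 0.4380.
M(t) = 2.4074 − 1.317 × 0.4380 = 1.8303 Tg.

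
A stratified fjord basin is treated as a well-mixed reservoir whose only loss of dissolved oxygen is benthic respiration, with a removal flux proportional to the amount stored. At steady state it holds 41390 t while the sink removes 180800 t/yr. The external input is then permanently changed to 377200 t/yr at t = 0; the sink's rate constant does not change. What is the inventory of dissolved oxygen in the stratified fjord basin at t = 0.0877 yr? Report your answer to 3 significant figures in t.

τ = M₀/F₀ = 41390/180800 = 0.2289 yr; rate constant k = 1/τ.
New steady state M_∞ = F₁/k = F₁·τ = 377200 × 0.2289 = 86351 t.
M(t) = M_∞ + (M₀ − M_∞)·e^(−t/τ); t/τ = 0.0877/0.2289 = 0.3831, so e^(−t/τ) = 0.6818.
M(t) = 86351 − 44960 × 0.6818 = 55699 t.

55700 t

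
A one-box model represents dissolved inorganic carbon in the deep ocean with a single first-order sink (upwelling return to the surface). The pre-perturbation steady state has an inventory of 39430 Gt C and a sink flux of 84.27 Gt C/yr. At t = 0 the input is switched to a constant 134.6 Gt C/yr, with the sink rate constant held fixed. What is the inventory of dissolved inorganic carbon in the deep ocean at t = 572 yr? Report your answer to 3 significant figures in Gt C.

The sink rate constant is k = F₀/M₀ = 84.27/39430 = 0.002137 yr⁻¹.
Solving dM/dt = F₁ − kM with M(0) = M₀ gives M(t) = F₁/k + (M₀ − F₁/k)·e^(−kt).
F₁/k = 134.6/0.002137 = 62979 Gt C; kt = 0.002137 × 572 = 1.222, e^(−kt) = 0.2945.
M(572) = 62979 + (39430 − 62979) × 0.2945 = 62979 − 6935 = 56044 Gt C.

56000 Gt C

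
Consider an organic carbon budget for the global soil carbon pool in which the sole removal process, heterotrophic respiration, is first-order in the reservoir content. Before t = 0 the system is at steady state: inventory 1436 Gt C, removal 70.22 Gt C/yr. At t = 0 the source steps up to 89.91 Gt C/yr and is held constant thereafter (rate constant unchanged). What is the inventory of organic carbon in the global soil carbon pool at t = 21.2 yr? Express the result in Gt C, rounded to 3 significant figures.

Residence time τ = M₀/F₀ = 20.45 yr. The eventual steady state is M_∞ = M₀·(F₁/F₀) = 1436 × 89.91/70.22 = 1838.7 Gt C.
The anomaly ΔM(t) = M(t) − M_∞ decays as ΔM₀·e^(−t/τ) with ΔM₀ = 1436 − 1838.7 = −402.7 Gt C.
At t = 21.2 yr, e^(−t/τ) = e^(−1.037) = 0.3546, so ΔM = −142.8 Gt C and M = 1838.7 − 142.8 = 1695.9 Gt C.

1700 Gt C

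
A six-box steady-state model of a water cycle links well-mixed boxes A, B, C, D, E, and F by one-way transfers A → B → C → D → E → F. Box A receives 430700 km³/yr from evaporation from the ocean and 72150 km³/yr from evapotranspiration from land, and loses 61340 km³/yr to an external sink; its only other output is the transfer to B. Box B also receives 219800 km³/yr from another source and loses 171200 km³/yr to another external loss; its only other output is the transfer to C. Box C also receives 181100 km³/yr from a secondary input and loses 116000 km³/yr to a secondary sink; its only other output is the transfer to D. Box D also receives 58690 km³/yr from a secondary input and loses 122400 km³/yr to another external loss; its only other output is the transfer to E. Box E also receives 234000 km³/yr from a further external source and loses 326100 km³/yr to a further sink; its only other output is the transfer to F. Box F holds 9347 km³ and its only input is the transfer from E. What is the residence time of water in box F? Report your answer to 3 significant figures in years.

0.0234 yr

Box A: F(A→B) = (430700 + 72150) − 61340 = 441510 km³/yr.
Box B: F(B→C) = (441510 + 219800) − 171200 = 490110 km³/yr.
Box C: F(C→D) = (490110 + 181100) − 116000 = 555210 km³/yr.
Box D: F(D→E) = (555210 + 58690) − 122400 = 491500 km³/yr.
Box E: F(E→F) = (491500 + 234000) − 326100 = 399400 km³/yr.
Box F throughput = its input = 399400 km³/yr; τ = 9347 / 399400 = 0.02340 yr.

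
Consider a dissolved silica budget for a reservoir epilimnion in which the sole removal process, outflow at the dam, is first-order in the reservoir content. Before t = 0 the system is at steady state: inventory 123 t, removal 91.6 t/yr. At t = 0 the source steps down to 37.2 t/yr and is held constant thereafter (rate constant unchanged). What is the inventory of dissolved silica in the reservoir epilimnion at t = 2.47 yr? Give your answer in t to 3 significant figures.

61.6 t

Residence time τ = M₀/F₀ = 1.343 yr. The eventual steady state is M_∞ = M₀·(F₁/F₀) = 123 × 37.2/91.6 = 49.952 t.
The anomaly ΔM(t) = M(t) − M_∞ decays as ΔM₀·e^(−t/τ) with ΔM₀ = 123 − 49.952 = 73.05 t.
At t = 2.47 yr, e^(−t/τ) = e^(−1.839) = 0.1589, so ΔM = 11.61 t and M = 49.952 + 11.61 = 61.560 t.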